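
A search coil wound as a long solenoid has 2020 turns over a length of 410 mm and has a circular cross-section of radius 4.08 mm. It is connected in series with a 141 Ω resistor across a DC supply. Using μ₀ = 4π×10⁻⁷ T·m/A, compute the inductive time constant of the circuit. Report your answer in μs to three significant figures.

τ ≈ 4.64 μs

A = πr² = π(4.080×10^-3 m)² = 5.230×10^-5 m².
L = μ₀N²A/ℓ = (4π×10⁻⁷)(2020)²(5.230×10^-5)/(0.41) = 6.540×10^-4 H.
τ = L/R = (6.540×10^-4)/(141) = 4.639×10^-6 s.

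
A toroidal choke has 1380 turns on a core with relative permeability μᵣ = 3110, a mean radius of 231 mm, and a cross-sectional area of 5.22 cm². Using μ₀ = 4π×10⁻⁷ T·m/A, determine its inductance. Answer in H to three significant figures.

L ≈ 2.68 H

For a thin toroid, L = μ₀μᵣN²A/(2πR).
L = (4π×10⁻⁷)(3110)(1380)²(5.220×10^-4) / (2π×0.231 m) = 2.677 H.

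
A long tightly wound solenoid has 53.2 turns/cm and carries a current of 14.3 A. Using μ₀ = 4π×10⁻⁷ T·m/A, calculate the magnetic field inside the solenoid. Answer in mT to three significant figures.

Inside a long solenoid, B = μ₀nI.
B = (4π×10⁻⁷)(5.320×10^3 m⁻¹)(14.3 A) = 9.560×10^-2 T.

B ≈ 95.6 mT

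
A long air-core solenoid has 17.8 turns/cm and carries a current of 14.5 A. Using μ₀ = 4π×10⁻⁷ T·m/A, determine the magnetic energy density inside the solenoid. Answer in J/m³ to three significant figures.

B = μ₀nI = (4π×10⁻⁷)(1.780×10^3)(14.5) = 3.243×10^-2 T.
u = B²/(2μ₀) = (3.243×10^-2)²/(2×4π×10⁻⁷) = 418.6 J/m³.

u ≈ 419 J/m³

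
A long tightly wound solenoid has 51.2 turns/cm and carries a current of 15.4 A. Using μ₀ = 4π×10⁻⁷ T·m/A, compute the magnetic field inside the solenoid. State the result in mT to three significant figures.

Inside a long solenoid, B = μ₀nI.
B = (4π×10⁻⁷)(5.120×10^3 m⁻¹)(15.4 A) = 9.908×10^-2 T.

B ≈ 99.1 mT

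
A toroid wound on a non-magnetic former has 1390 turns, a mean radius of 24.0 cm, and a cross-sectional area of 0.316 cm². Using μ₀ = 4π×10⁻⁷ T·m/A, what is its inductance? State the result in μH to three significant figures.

For a thin toroid, L = μ₀N²A/(2πR).
L = (4π×10⁻⁷)(1390)²(3.160×10^-5) / (2π×0.24 m) = 5.088×10^-5 H.

L ≈ 50.9 μH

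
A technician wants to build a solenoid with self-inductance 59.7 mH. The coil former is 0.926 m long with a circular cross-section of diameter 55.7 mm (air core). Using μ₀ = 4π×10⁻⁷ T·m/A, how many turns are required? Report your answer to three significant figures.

A = π(d/2)² = π(2.785×10^-2 m)² = 2.437×10^-3 m².
From L = μ₀N²A/ℓ, N = √(Lℓ / (μ₀A)).
N = √[(5.970×10^-2)(0.926) / ((4π×10⁻⁷)×2.437×10^-3)] = √(1.805×10^7) ≈ 4249.0.

N ≈ 4250 turns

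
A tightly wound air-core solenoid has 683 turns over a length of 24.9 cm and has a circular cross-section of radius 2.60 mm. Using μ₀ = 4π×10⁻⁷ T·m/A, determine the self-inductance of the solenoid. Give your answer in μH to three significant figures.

L ≈ 50.0 μH

A = πr² = π(2.600×10^-3 m)² = 2.124×10^-5 m².
For a long solenoid, L = μ₀N²A/ℓ.
L = (4π×10⁻⁷)(683)²(2.124×10^-5)/(0.249 m) = 5.000×10^-5 H.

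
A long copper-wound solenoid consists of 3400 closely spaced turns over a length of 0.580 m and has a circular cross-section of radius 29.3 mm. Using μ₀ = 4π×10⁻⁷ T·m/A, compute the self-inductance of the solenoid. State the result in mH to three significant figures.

A = πr² = π(2.930×10^-2 m)² = 2.697×10^-3 m².
For a long solenoid, L = μ₀N²A/ℓ.
L = (4π×10⁻⁷)(3400)²(2.697×10^-3)/(0.58 m) = 6.75499×10^-2 H.

L ≈ 67.5 mH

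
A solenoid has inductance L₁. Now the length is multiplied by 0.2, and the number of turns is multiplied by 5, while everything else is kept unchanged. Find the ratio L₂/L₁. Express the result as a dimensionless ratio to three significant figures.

L₂/L₁ = 125

For a solenoid, L ∝ μᵣN²A/ℓ.
L₂/L₁ = (0.2)^-1 × (5)^2 = 125.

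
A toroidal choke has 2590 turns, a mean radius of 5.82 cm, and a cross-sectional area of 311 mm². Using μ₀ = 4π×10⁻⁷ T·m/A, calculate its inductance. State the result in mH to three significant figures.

For a thin toroid, L = μ₀N²A/(2πR).
L = (4π×10⁻⁷)(2590)²(3.110×10^-4) / (2π×5.820×10^-2 m) = 7.169×10^-3 H.

L ≈ 7.17 mH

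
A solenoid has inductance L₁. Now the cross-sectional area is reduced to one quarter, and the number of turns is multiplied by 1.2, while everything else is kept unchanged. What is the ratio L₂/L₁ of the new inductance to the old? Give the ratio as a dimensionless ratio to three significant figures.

L₂/L₁ = 0.360

For a solenoid, L ∝ μᵣN²A/ℓ.
L₂/L₁ = (0.25) × (1.2)^2 = 0.360.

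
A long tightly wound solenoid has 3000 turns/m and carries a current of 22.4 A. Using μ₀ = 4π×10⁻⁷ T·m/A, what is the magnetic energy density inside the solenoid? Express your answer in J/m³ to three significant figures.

B = μ₀nI = (4π×10⁻⁷)(3.000×10^3)(22.4) = 8.4446×10^-2 T.
u = B²/(2μ₀) = (8.4446×10^-2)²/(2×4π×10⁻⁷) = 2.837×10^3 J/m³.

u ≈ 2840 J/m³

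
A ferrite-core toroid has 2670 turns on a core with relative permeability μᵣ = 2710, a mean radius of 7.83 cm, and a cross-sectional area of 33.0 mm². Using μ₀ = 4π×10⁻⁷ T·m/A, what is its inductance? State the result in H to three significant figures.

L ≈ 1.63 H

For a thin toroid, L = μ₀μᵣN²A/(2πR).
L = (4π×10⁻⁷)(2710)(2670)²(3.300×10^-5) / (2π×7.830×10^-2 m) = 1.628 H.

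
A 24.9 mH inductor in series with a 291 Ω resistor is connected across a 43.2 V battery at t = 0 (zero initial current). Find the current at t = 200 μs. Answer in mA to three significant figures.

I ≈ 134 mA

τ = L/R = 2.490×10^-2/291 = 8.557×10^-5 s; final current I_∞ = ε/R = 43.2/291 = 0.14845 A.
I(t) = I_∞(1 − e^(−t/τ)) with t/τ = 2.337.
I = (0.14845)(1 − e^(−2.337)) = 0.1341 A.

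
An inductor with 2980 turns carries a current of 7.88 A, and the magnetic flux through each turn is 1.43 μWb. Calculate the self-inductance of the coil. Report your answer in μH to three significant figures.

L ≈ 541 μH

Self-inductance is defined by L = NΦ_B/I (flux linkage over current).
L = (2980)(1.430×10^-6 Wb)/(7.88 A) = 5.408×10^-4 H.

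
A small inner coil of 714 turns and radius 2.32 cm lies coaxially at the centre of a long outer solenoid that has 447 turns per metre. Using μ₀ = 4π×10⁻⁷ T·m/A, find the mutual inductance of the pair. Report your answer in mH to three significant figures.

M ≈ 0.678 mH

The outer solenoid produces a uniform field B₁ = μ₀n₁I₁ across the inner coil,
so the flux linkage is N₂Φ = N₂B₁A₂ = μ₀n₁N₂A₂·I₁, giving M = μ₀n₁N₂A₂.
A₂ = πr² = π(2.320×10^-2 m)² = 1.691×10^-3 m².
M = (4π×10⁻⁷)(447)(714)(1.691×10^-3) = 6.782×10^-4 H.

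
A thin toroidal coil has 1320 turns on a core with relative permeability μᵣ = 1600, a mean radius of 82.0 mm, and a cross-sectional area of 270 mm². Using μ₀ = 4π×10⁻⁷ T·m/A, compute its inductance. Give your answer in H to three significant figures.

For a thin toroid, L = μ₀μᵣN²A/(2πR).
L = (4π×10⁻⁷)(1600)(1320)²(2.700×10^-4) / (2π×8.200×10^-2 m) = 1.836 H.

L ≈ 1.84 H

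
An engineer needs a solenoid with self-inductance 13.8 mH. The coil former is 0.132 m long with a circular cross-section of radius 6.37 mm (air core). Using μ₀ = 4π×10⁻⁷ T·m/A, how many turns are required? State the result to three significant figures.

A = πr² = π(6.370×10^-3 m)² = 1.2748×10^-4 m².
From L = μ₀N²A/ℓ, N = √(Lℓ / (μ₀A)).
N = √[(1.380×10^-2)(0.132) / ((4π×10⁻⁷)×1.2748×10^-4)] = √(1.137×10^7) ≈ 3372.2.

N ≈ 3370 turns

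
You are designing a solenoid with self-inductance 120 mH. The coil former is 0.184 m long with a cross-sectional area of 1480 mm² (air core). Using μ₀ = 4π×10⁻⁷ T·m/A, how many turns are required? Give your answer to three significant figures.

N ≈ 3450 turns

A = 1480 mm² = 1.480×10^-3 m².
From L = μ₀N²A/ℓ, N = √(Lℓ / (μ₀A)).
N = √[(0.12)(0.184) / ((4π×10⁻⁷)×1.480×10^-3)] = √(1.187×10^7) ≈ 3445.6.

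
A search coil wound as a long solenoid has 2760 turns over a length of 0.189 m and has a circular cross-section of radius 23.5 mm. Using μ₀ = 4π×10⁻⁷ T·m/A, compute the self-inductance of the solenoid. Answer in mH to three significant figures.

A = πr² = π(2.350×10^-2 m)² = 1.7349×10^-3 m².
For a long solenoid, L = μ₀N²A/ℓ.
L = (4π×10⁻⁷)(2760)²(1.7349×10^-3)/(0.189 m) = 8.787×10^-2 H.

L ≈ 87.9 mH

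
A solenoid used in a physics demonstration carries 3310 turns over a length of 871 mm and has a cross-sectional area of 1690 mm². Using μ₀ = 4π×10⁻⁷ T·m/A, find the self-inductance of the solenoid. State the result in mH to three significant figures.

L ≈ 26.7 mH

A = 1690 mm² = 1.690×10^-3 m².
For a long solenoid, L = μ₀N²A/ℓ.
L = (4π×10⁻⁷)(3310)²(1.690×10^-3)/(0.871 m) = 2.671×10^-2 H.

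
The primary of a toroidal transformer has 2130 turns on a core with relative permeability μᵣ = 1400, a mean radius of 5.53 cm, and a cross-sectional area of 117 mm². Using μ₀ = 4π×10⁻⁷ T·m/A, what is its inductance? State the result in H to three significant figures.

L ≈ 2.69 H

For a thin toroid, L = μ₀μᵣN²A/(2πR).
L = (4π×10⁻⁷)(1400)(2130)²(1.170×10^-4) / (2π×5.530×10^-2 m) = 2.688 H.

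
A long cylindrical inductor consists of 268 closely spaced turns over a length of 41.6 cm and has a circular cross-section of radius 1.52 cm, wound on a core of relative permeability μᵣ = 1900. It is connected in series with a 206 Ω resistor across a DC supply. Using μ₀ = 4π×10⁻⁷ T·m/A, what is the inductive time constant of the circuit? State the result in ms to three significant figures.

τ ≈ 1.45 ms

A = πr² = π(1.520×10^-2 m)² = 7.258×10^-4 m².
L = μ₀μᵣN²A/ℓ = (4π×10⁻⁷)(1900)(268)²(7.258×10^-4)/(0.416) = 0.2992 H.
τ = L/R = (0.2992)/(206) = 1.452×10^-3 s.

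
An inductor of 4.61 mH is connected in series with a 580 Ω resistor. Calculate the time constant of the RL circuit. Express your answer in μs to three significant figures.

τ ≈ 7.95 μs

τ = L/R = (4.610×10^-3 H)/(580 Ω) = 7.948×10^-6 s.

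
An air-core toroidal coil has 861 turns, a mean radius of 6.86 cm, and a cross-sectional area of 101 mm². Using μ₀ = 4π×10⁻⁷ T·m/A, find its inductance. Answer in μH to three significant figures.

For a thin toroid, L = μ₀N²A/(2πR).
L = (4π×10⁻⁷)(861)²(1.010×10^-4) / (2π×6.860×10^-2 m) = 2.183×10^-4 H.

L ≈ 218 μH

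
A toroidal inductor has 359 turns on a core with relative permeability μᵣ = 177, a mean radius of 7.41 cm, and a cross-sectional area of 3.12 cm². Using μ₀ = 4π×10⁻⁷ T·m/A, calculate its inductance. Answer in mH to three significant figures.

L ≈ 19.2 mH

For a thin toroid, L = μ₀μᵣN²A/(2πR).
L = (4π×10⁻⁷)(177)(359)²(3.120×10^-4) / (2π×7.410×10^-2 m) = 1.921×10^-2 H.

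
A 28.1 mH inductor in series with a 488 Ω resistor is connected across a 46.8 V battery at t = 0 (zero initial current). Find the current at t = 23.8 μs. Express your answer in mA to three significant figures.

I ≈ 32.5 mA

τ = L/R = 2.810×10^-2/488 = 5.758×10^-5 s; final current I_∞ = ε/R = 46.8/488 = 9.590×10^-2 A.
I(t) = I_∞(1 − e^(−t/τ)) with t/τ = 0.413.
I = (9.590×10^-2)(1 − e^(−0.413)) = 3.247×10^-2 A.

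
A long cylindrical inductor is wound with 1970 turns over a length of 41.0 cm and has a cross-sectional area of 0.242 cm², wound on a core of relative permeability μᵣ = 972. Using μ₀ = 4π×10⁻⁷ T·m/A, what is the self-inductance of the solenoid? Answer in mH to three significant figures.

A = 0.242 cm² = 2.420×10^-5 m².
For a long solenoid, L = μ₀μᵣN²A/ℓ.
L = (4π×10⁻⁷)(972)(1970)²(2.420×10^-5)/(0.41 m) = 0.2798 H.

L ≈ 280 mH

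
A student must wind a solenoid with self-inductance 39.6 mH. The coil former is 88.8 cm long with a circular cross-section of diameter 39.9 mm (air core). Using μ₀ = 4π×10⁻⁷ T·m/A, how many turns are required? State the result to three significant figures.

N ≈ 4730 turns

A = π(d/2)² = π(1.995×10^-2 m)² = 1.250×10^-3 m².
From L = μ₀N²A/ℓ, N = √(Lℓ / (μ₀A)).
N = √[(3.960×10^-2)(0.888) / ((4π×10⁻⁷)×1.250×10^-3)] = √(2.238×10^7) ≈ 4730.8.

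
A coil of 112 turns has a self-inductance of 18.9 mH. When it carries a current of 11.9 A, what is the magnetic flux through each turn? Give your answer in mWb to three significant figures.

From L = NΦ_B/I, the flux per turn is Φ_B = LI/N.
Φ_B = (1.890×10^-2 H)(11.9 A)/112 = 2.008×10^-3 Wb.

Φ_B ≈ 2.01 mWb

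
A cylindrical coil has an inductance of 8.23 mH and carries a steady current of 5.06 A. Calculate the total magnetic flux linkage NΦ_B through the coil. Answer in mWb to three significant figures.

From L = NΦ_B/I, the flux linkage is NΦ_B = LI.
NΦ_B = (8.230×10^-3 H)(5.06 A) = 4.164×10^-2 Wb.

NΦ_B ≈ 41.6 mWb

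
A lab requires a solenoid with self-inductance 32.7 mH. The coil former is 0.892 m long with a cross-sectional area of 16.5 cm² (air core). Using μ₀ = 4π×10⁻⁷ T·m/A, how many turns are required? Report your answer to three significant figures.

N ≈ 3750 turns

A = 16.5 cm² = 1.650×10^-3 m².
From L = μ₀N²A/ℓ, N = √(Lℓ / (μ₀A)).
N = √[(3.270×10^-2)(0.892) / ((4π×10⁻⁷)×1.650×10^-3)] = √(1.407×10^7) ≈ 3750.7.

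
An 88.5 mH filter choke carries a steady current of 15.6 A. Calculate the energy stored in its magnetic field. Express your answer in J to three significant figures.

U ≈ 10.8 J

Stored magnetic energy: U = ½LI².
U = ½(8.850×10^-2 H)(15.6 A)² = 10.77 J.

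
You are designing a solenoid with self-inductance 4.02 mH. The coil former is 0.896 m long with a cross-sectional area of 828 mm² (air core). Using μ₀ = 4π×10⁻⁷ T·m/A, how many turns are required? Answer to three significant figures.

A = 828 mm² = 8.280×10^-4 m².
From L = μ₀N²A/ℓ, N = √(Lℓ / (μ₀A)).
N = √[(4.020×10^-3)(0.896) / ((4π×10⁻⁷)×8.280×10^-4)] = √(3.462×10^6) ≈ 1860.6.

N ≈ 1860 turns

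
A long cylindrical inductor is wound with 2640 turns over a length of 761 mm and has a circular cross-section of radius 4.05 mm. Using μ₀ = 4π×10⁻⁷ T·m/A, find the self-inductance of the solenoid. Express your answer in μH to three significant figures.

A = πr² = π(4.050×10^-3 m)² = 5.153×10^-5 m².
For a long solenoid, L = μ₀N²A/ℓ.
L = (4π×10⁻⁷)(2640)²(5.153×10^-5)/(0.761 m) = 5.931×10^-4 H.

L ≈ 593 μH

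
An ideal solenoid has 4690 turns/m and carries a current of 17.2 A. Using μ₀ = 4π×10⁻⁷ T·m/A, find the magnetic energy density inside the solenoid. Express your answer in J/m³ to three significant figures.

B = μ₀nI = (4π×10⁻⁷)(4.690×10^3)(17.2) = 0.1014 T.
u = B²/(2μ₀) = (0.1014)²/(2×4π×10⁻⁷) = 4.089×10^3 J/m³.

u ≈ 4090 J/m³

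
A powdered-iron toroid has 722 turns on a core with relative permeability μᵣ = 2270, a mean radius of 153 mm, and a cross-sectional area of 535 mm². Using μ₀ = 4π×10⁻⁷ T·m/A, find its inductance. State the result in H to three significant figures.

For a thin toroid, L = μ₀μᵣN²A/(2πR).
L = (4π×10⁻⁷)(2270)(722)²(5.350×10^-4) / (2π×0.153 m) = 0.8275 H.

L ≈ 0.828 H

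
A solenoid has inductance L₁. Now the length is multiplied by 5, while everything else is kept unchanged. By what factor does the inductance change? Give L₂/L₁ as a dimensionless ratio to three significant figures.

L₂/L₁ = 0.200

For a solenoid, L ∝ μᵣN²A/ℓ.
L₂/L₁ = (5)^-1 = 0.200.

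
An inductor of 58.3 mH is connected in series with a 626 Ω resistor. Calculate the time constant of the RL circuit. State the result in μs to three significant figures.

τ ≈ 93.1 μs

τ = L/R = (5.830×10^-2 H)/(626 Ω) = 9.313×10^-5 s.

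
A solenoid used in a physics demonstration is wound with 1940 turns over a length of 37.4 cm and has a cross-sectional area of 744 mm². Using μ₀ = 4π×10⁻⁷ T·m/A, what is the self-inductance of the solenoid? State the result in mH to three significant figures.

A = 744 mm² = 7.440×10^-4 m².
For a long solenoid, L = μ₀N²A/ℓ.
L = (4π×10⁻⁷)(1940)²(7.440×10^-4)/(0.374 m) = 9.408×10^-3 H.

L ≈ 9.41 mH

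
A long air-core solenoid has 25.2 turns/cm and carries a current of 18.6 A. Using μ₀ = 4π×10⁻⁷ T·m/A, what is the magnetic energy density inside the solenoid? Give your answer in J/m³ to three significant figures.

u ≈ 1380 J/m³

B = μ₀nI = (4π×10⁻⁷)(2.520×10^3)(18.6) = 5.890×10^-2 T.
u = B²/(2μ₀) = (5.890×10^-2)²/(2×4π×10⁻⁷) = 1.380×10^3 J/m³.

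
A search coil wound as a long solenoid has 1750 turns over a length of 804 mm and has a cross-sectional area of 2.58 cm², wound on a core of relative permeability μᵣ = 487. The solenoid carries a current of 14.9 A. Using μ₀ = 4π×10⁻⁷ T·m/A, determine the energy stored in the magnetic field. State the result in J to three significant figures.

U ≈ 66.8 J

A = 2.58 cm² = 2.580×10^-4 m².
L = μ₀μᵣN²A/ℓ = (4π×10⁻⁷)(487)(1750)²(2.580×10^-4)/(0.804) = 0.6014 H.
U = ½LI² = ½(0.6014)(14.9)² = 66.76 J.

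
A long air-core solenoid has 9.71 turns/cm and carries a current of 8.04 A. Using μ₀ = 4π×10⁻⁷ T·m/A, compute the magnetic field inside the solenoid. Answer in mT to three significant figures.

B ≈ 9.81 mT

Inside a long solenoid, B = μ₀nI.
B = (4π×10⁻⁷)(971 m⁻¹)(8.04 A) = 9.810×10^-3 T.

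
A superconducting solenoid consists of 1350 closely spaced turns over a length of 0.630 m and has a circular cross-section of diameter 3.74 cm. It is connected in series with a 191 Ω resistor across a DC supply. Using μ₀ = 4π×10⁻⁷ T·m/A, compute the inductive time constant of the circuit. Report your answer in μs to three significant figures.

τ ≈ 20.9 μs

A = π(d/2)² = π(1.870×10^-2 m)² = 1.099×10^-3 m².
L = μ₀N²A/ℓ = (4π×10⁻⁷)(1350)²(1.099×10^-3)/(0.63) = 3.994×10^-3 H.
τ = L/R = (3.994×10^-3)/(191) = 2.091×10^-5 s.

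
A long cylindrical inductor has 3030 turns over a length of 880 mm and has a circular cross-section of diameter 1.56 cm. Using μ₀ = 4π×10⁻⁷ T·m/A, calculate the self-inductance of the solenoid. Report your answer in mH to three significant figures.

A = π(d/2)² = π(7.800×10^-3 m)² = 1.911×10^-4 m².
For a long solenoid, L = μ₀N²A/ℓ.
L = (4π×10⁻⁷)(3030)²(1.911×10^-4)/(0.88 m) = 2.506×10^-3 H.

L ≈ 2.51 mH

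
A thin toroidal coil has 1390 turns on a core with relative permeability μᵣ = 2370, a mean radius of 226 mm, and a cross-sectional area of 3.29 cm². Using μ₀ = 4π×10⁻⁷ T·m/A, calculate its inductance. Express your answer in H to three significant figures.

For a thin toroid, L = μ₀μᵣN²A/(2πR).
L = (4π×10⁻⁷)(2370)(1390)²(3.290×10^-4) / (2π×0.226 m) = 1.333 H.

L ≈ 1.33 H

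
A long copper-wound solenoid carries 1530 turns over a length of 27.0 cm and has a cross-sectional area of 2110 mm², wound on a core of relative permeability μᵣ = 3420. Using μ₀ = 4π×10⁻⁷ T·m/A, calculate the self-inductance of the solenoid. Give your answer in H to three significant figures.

L ≈ 78.6 H

A = 2110 mm² = 2.110×10^-3 m².
For a long solenoid, L = μ₀μᵣN²A/ℓ.
L = (4π×10⁻⁷)(3420)(1530)²(2.110×10^-3)/(0.27 m) = 78.62 H.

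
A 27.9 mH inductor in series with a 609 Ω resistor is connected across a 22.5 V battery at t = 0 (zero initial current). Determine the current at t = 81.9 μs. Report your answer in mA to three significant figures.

τ = L/R = 2.790×10^-2/609 = 4.581×10^-5 s; final current I_∞ = ε/R = 22.5/609 = 3.6946×10^-2 A.
I(t) = I_∞(1 − e^(−t/τ)) with t/τ = 1.788.
I = (3.6946×10^-2)(1 − e^(−1.788)) = 3.076×10^-2 A.

I ≈ 30.8 mA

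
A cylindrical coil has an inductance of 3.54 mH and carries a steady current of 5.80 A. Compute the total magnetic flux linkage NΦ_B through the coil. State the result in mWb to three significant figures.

NΦ_B ≈ 20.5 mWb

From L = NΦ_B/I, the flux linkage is NΦ_B = LI.
NΦ_B = (3.540×10^-3 H)(5.80 A) = 2.053×10^-2 Wb.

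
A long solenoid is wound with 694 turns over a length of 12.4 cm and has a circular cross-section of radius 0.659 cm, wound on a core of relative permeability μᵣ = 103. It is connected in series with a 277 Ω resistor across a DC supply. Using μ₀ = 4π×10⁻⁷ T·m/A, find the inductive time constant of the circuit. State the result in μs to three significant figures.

τ ≈ 248 μs

A = πr² = π(6.590×10^-3 m)² = 1.364×10^-4 m².
L = μ₀μᵣN²A/ℓ = (4π×10⁻⁷)(103)(694)²(1.364×10^-4)/(0.124) = 6.859×10^-2 H.
τ = L/R = (6.859×10^-2)/(277) = 2.476×10^-4 s.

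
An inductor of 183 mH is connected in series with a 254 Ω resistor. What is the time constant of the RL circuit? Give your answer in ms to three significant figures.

τ ≈ 0.720 ms

τ = L/R = (0.183 H)/(254 Ω) = 7.2047×10^-4 s.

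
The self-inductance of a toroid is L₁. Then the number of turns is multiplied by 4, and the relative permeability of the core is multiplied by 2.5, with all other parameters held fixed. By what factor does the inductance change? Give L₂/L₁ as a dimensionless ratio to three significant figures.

For a toroid, L ∝ μᵣN²A/R.
L₂/L₁ = (4)^2 × (2.5) = 40.0.

L₂/L₁ = 40.0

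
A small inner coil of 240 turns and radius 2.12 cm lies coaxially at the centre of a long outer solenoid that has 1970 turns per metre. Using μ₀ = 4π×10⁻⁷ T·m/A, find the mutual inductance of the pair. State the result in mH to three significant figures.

M ≈ 0.839 mH

The outer solenoid produces a uniform field B₁ = μ₀n₁I₁ across the inner coil,
so the flux linkage is N₂Φ = N₂B₁A₂ = μ₀n₁N₂A₂·I₁, giving M = μ₀n₁N₂A₂.
A₂ = πr² = π(2.120×10^-2 m)² = 1.412×10^-3 m².
M = (4π×10⁻⁷)(1970)(240)(1.412×10^-3) = 8.389×10^-4 H.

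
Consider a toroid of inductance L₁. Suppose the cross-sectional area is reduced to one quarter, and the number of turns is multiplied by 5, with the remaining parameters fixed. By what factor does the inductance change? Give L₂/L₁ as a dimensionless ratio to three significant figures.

For a toroid, L ∝ μᵣN²A/R.
L₂/L₁ = (0.25) × (5)^2 = 6.25.

L₂/L₁ = 6.25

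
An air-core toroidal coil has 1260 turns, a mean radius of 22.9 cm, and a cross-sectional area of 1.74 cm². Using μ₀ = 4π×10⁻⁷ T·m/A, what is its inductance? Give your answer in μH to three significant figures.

For a thin toroid, L = μ₀N²A/(2πR).
L = (4π×10⁻⁷)(1260)²(1.740×10^-4) / (2π×0.229 m) = 2.413×10^-4 H.

L ≈ 241 μH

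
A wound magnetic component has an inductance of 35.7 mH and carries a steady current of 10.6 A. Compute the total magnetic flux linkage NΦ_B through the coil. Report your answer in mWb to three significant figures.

From L = NΦ_B/I, the flux linkage is NΦ_B = LI.
NΦ_B = (3.570×10^-2 H)(10.6 A) = 0.3784 Wb.

NΦ_B ≈ 378 mWb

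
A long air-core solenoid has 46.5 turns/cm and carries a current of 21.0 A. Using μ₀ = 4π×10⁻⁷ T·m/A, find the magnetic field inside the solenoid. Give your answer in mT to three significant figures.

B ≈ 123 mT

Inside a long solenoid, B = μ₀nI.
B = (4π×10⁻⁷)(4.650×10^3 m⁻¹)(21.0 A) = 0.1227 T.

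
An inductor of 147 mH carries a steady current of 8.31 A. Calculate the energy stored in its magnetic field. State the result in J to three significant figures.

Stored magnetic energy: U = ½LI².
U = ½(0.147 H)(8.31 A)² = 5.076 J.

U ≈ 5.08 J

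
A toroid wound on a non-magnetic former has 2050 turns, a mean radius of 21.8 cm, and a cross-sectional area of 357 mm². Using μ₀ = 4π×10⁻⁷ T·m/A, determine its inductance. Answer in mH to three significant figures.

L ≈ 1.38 mH

For a thin toroid, L = μ₀N²A/(2πR).
L = (4π×10⁻⁷)(2050)²(3.570×10^-4) / (2π×0.218 m) = 1.376×10^-3 H.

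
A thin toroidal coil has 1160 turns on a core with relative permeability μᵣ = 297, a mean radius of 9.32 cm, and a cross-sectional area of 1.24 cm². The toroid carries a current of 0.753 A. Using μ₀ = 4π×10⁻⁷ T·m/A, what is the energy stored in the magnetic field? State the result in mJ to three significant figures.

L = μ₀μᵣN²A/(2πR) = (4π×10⁻⁷)(297)(1160)²(1.240×10^-4)/(2π×9.320×10^-2) = 0.1063 H.
U = ½LI² = ½(0.1063)(0.753)² = 3.0149×10^-2 J.

U ≈ 30.1 mJ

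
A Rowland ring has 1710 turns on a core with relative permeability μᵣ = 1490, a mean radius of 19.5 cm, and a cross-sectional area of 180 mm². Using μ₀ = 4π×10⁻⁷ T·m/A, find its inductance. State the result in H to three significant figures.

For a thin toroid, L = μ₀μᵣN²A/(2πR).
L = (4π×10⁻⁷)(1490)(1710)²(1.800×10^-4) / (2π×0.195 m) = 0.8044 H.

L ≈ 0.804 H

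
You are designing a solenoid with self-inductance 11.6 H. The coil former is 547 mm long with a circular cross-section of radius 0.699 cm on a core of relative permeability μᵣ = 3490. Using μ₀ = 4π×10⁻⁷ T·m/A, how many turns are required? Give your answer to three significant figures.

N ≈ 3070 turns

A = πr² = π(6.990×10^-3 m)² = 1.53499×10^-4 m².
From L = μ₀μᵣN²A/ℓ, N = √(Lℓ / (μ₀μᵣA)).
N = √[(11.6)(0.547) / ((4π×10⁻⁷)(3490)×1.53499×10^-4)] = √(9.426×10^6) ≈ 3070.1.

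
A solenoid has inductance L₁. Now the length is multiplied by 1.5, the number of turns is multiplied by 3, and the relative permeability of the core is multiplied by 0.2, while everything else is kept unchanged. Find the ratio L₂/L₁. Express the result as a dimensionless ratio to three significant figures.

For a solenoid, L ∝ μᵣN²A/ℓ.
L₂/L₁ = (1.5)^-1 × (3)^2 × (0.2) = 1.20.

L₂/L₁ = 1.20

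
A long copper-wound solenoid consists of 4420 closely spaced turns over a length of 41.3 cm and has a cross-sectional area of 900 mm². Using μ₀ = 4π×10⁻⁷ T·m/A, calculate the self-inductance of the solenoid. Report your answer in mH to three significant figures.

A = 900 mm² = 9.000×10^-4 m².
For a long solenoid, L = μ₀N²A/ℓ.
L = (4π×10⁻⁷)(4420)²(9.000×10^-4)/(0.413 m) = 5.350×10^-2 H.

L ≈ 53.5 mH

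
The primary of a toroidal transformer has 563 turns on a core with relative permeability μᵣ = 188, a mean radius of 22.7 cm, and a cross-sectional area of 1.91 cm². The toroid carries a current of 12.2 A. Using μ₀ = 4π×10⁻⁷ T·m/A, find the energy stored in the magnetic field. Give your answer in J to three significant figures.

L = μ₀μᵣN²A/(2πR) = (4π×10⁻⁷)(188)(563)²(1.910×10^-4)/(2π×0.227) = 1.003×10^-2 H.
U = ½LI² = ½(1.003×10^-2)(12.2)² = 0.7463 J.

U ≈ 0.746 J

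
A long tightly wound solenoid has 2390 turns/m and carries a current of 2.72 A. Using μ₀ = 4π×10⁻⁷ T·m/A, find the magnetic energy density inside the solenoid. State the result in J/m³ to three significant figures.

u ≈ 26.6 J/m³

B = μ₀nI = (4π×10⁻⁷)(2.390×10^3)(2.72) = 8.169×10^-3 T.
u = B²/(2μ₀) = (8.169×10^-3)²/(2×4π×10⁻⁷) = 26.55 J/m³.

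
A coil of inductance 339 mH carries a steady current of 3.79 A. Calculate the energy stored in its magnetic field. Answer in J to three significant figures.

Stored magnetic energy: U = ½LI².
U = ½(0.339 H)(3.79 A)² = 2.4347 J.

U ≈ 2.43 J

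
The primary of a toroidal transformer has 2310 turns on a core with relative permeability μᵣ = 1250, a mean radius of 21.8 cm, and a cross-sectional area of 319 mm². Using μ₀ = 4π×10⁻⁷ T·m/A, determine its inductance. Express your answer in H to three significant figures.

For a thin toroid, L = μ₀μᵣN²A/(2πR).
L = (4π×10⁻⁷)(1250)(2310)²(3.190×10^-4) / (2π×0.218 m) = 1.952 H.

L ≈ 1.95 H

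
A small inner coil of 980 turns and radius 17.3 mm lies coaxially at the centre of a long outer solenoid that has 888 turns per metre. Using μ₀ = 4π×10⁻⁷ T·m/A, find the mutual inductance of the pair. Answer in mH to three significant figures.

M ≈ 1.03 mH

The outer solenoid produces a uniform field B₁ = μ₀n₁I₁ across the inner coil,
so the flux linkage is N₂Φ = N₂B₁A₂ = μ₀n₁N₂A₂·I₁, giving M = μ₀n₁N₂A₂.
A₂ = πr² = π(1.730×10^-2 m)² = 9.402×10^-4 m².
M = (4π×10⁻⁷)(888)(980)(9.402×10^-4) = 1.028×10^-3 H.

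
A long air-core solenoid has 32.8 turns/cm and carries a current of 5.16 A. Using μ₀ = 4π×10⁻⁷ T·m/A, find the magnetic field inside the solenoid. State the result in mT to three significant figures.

Inside a long solenoid, B = μ₀nI.
B = (4π×10⁻⁷)(3.280×10^3 m⁻¹)(5.16 A) = 2.127×10^-2 T.

B ≈ 21.3 mT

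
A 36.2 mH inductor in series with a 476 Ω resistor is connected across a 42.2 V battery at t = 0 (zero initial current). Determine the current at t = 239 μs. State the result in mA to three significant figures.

I ≈ 84.8 mA

τ = L/R = 3.620×10^-2/476 = 7.605×10^-5 s; final current I_∞ = ε/R = 42.2/476 = 8.866×10^-2 A.
I(t) = I_∞(1 − e^(−t/τ)) with t/τ = 3.143.
I = (8.866×10^-2)(1 − e^(−3.143)) = 8.483×10^-2 A.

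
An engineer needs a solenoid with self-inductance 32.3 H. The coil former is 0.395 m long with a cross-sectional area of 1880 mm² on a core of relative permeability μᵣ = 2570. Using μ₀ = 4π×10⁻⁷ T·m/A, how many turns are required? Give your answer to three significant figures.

N ≈ 1450 turns

A = 1880 mm² = 1.880×10^-3 m².
From L = μ₀μᵣN²A/ℓ, N = √(Lℓ / (μ₀μᵣA)).
N = √[(32.3)(0.395) / ((4π×10⁻⁷)(2570)×1.880×10^-3)] = √(2.101×10^6) ≈ 1449.6.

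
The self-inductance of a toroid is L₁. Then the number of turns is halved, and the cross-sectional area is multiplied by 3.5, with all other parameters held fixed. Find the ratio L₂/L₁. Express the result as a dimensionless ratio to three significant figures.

For a toroid, L ∝ μᵣN²A/R.
L₂/L₁ = (0.5)^2 × (3.5) = 0.875.

L₂/L₁ = 0.875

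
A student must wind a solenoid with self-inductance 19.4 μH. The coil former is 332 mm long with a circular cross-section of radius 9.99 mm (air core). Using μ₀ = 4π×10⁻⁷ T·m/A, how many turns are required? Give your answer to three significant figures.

A = πr² = π(9.990×10^-3 m)² = 3.135×10^-4 m².
From L = μ₀N²A/ℓ, N = √(Lℓ / (μ₀A)).
N = √[(1.940×10^-5)(0.332) / ((4π×10⁻⁷)×3.135×10^-4)] = √(1.6347×10^4) ≈ 127.9.

N ≈ 128 turns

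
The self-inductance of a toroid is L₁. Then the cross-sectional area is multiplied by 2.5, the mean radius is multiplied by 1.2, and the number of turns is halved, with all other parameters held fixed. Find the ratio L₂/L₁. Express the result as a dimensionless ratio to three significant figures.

L₂/L₁ = 0.521

For a toroid, L ∝ μᵣN²A/R.
L₂/L₁ = (2.5) × (1.2)^-1 × (0.5)^2 = 0.521.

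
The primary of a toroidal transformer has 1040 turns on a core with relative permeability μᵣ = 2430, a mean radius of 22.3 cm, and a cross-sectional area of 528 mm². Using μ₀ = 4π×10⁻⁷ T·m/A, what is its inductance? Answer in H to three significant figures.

For a thin toroid, L = μ₀μᵣN²A/(2πR).
L = (4π×10⁻⁷)(2430)(1040)²(5.280×10^-4) / (2π×0.223 m) = 1.2446 H.

L ≈ 1.24 H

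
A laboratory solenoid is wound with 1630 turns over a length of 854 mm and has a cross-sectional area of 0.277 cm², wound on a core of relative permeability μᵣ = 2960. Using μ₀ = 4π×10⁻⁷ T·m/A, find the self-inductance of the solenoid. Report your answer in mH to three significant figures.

L ≈ 321 mH

A = 0.277 cm² = 2.770×10^-5 m².
For a long solenoid, L = μ₀μᵣN²A/ℓ.
L = (4π×10⁻⁷)(2960)(1630)²(2.770×10^-5)/(0.854 m) = 0.3206 H.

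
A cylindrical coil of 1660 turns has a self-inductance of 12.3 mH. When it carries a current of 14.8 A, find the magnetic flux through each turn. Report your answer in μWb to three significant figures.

From L = NΦ_B/I, the flux per turn is Φ_B = LI/N.
Φ_B = (1.230×10^-2 H)(14.8 A)/1660 = 1.097×10^-4 Wb.

Φ_B ≈ 110 μWb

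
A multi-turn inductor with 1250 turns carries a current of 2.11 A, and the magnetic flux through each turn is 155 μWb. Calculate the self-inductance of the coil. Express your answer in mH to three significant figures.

Self-inductance is defined by L = NΦ_B/I (flux linkage over current).
L = (1250)(1.550×10^-4 Wb)/(2.11 A) = 9.182×10^-2 H.

L ≈ 91.8 mH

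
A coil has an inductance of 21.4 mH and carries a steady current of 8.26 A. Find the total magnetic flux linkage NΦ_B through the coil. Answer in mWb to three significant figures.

From L = NΦ_B/I, the flux linkage is NΦ_B = LI.
NΦ_B = (2.140×10^-2 H)(8.26 A) = 0.1768 Wb.

NΦ_B ≈ 177 mWb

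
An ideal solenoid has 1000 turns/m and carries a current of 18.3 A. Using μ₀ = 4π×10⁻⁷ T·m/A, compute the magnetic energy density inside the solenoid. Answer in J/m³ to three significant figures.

B = μ₀nI = (4π×10⁻⁷)(1.000×10^3)(18.3) = 2.300×10^-2 T.
u = B²/(2μ₀) = (2.300×10^-2)²/(2×4π×10⁻⁷) = 210.4 J/m³.

u ≈ 210 J/m³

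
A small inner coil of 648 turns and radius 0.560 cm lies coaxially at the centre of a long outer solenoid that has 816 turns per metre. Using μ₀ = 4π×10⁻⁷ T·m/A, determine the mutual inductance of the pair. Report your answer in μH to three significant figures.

The outer solenoid produces a uniform field B₁ = μ₀n₁I₁ across the inner coil,
so the flux linkage is N₂Φ = N₂B₁A₂ = μ₀n₁N₂A₂·I₁, giving M = μ₀n₁N₂A₂.
A₂ = πr² = π(5.600×10^-3 m)² = 9.852×10^-5 m².
M = (4π×10⁻⁷)(816)(648)(9.852×10^-5) = 6.546×10^-5 H.

M ≈ 65.5 μH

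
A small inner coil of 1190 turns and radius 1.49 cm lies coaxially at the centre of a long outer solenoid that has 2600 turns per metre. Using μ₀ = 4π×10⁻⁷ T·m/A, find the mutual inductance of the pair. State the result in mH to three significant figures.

M ≈ 2.71 mH

The outer solenoid produces a uniform field B₁ = μ₀n₁I₁ across the inner coil,
so the flux linkage is N₂Φ = N₂B₁A₂ = μ₀n₁N₂A₂·I₁, giving M = μ₀n₁N₂A₂.
A₂ = πr² = π(1.490×10^-2 m)² = 6.9746×10^-4 m².
M = (4π×10⁻⁷)(2600)(1190)(6.9746×10^-4) = 2.712×10^-3 H.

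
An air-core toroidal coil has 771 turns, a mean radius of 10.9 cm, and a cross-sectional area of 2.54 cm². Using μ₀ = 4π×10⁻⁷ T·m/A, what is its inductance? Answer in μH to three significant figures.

L ≈ 277 μH

For a thin toroid, L = μ₀N²A/(2πR).
L = (4π×10⁻⁷)(771)²(2.540×10^-4) / (2π×0.109 m) = 2.770×10^-4 H.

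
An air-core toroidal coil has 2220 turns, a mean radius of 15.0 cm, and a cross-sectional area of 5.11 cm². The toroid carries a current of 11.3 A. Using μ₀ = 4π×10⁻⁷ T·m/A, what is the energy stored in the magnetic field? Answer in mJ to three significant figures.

U ≈ 214 mJ

L = μ₀N²A/(2πR) = (4π×10⁻⁷)(2220)²(5.110×10^-4)/(2π×0.15) = 3.358×10^-3 H.
U = ½LI² = ½(3.358×10^-3)(11.3)² = 0.2144 J.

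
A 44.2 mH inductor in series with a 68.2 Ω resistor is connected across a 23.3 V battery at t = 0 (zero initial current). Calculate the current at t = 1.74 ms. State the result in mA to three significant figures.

I ≈ 318 mA

τ = L/R = 4.420×10^-2/68.2 = 6.481×10^-4 s; final current I_∞ = ε/R = 23.3/68.2 = 0.3416 A.
I(t) = I_∞(1 − e^(−t/τ)) with t/τ = 2.685.
I = (0.3416)(1 − e^(−2.685)) = 0.3183 A.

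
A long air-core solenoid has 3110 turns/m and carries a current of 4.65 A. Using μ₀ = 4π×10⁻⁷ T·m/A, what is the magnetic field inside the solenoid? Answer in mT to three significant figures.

B ≈ 18.2 mT

Inside a long solenoid, B = μ₀nI.
B = (4π×10⁻⁷)(3.110×10^3 m⁻¹)(4.65 A) = 1.817×10^-2 T.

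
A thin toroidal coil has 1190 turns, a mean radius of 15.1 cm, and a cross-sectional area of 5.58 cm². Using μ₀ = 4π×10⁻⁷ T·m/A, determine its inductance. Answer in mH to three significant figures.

For a thin toroid, L = μ₀N²A/(2πR).
L = (4π×10⁻⁷)(1190)²(5.580×10^-4) / (2π×0.151 m) = 1.047×10^-3 H.

L ≈ 1.05 mH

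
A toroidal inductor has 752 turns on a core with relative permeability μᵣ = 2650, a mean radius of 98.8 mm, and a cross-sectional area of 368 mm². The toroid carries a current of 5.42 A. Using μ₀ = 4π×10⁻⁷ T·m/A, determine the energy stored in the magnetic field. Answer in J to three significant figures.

U ≈ 16.4 J

L = μ₀μᵣN²A/(2πR) = (4π×10⁻⁷)(2650)(752)²(3.680×10^-4)/(2π×9.880×10^-2) = 1.116 H.
U = ½LI² = ½(1.116)(5.42)² = 16.4 J.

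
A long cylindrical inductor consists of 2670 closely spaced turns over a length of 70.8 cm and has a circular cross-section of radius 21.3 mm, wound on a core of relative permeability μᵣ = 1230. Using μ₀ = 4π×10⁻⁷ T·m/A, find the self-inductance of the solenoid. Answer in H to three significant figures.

A = πr² = π(2.130×10^-2 m)² = 1.425×10^-3 m².
For a long solenoid, L = μ₀μᵣN²A/ℓ.
L = (4π×10⁻⁷)(1230)(2670)²(1.425×10^-3)/(0.708 m) = 22.18 H.

L ≈ 22.2 H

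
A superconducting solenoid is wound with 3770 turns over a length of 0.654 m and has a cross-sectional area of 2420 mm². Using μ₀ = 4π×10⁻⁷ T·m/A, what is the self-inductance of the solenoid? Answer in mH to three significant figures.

A = 2420 mm² = 2.420×10^-3 m².
For a long solenoid, L = μ₀N²A/ℓ.
L = (4π×10⁻⁷)(3770)²(2.420×10^-3)/(0.654 m) = 6.609×10^-2 H.

L ≈ 66.1 mH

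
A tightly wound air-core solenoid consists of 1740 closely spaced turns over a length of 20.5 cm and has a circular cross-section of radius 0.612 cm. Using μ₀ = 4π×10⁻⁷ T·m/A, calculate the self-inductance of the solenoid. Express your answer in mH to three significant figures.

L ≈ 2.18 mH

A = πr² = π(6.120×10^-3 m)² = 1.177×10^-4 m².
For a long solenoid, L = μ₀N²A/ℓ.
L = (4π×10⁻⁷)(1740)²(1.177×10^-4)/(0.205 m) = 2.184×10^-3 H.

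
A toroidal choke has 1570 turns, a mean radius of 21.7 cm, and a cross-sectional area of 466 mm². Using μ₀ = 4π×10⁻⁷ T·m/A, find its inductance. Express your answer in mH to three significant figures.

For a thin toroid, L = μ₀N²A/(2πR).
L = (4π×10⁻⁷)(1570)²(4.660×10^-4) / (2π×0.217 m) = 1.059×10^-3 H.

L ≈ 1.06 mH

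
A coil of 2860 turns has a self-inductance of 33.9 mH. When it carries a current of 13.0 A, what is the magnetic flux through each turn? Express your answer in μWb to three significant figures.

From L = NΦ_B/I, the flux per turn is Φ_B = LI/N.
Φ_B = (3.390×10^-2 H)(13.0 A)/2860 = 1.541×10^-4 Wb.

Φ_B ≈ 154 μWb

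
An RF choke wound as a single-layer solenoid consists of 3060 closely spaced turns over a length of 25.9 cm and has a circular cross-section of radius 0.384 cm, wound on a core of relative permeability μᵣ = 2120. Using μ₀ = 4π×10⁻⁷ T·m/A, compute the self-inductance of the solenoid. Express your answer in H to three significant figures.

L ≈ 4.46 H

A = πr² = π(3.840×10^-3 m)² = 4.632×10^-5 m².
For a long solenoid, L = μ₀μᵣN²A/ℓ.
L = (4π×10⁻⁷)(2120)(3060)²(4.632×10^-5)/(0.259 m) = 4.462 H.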